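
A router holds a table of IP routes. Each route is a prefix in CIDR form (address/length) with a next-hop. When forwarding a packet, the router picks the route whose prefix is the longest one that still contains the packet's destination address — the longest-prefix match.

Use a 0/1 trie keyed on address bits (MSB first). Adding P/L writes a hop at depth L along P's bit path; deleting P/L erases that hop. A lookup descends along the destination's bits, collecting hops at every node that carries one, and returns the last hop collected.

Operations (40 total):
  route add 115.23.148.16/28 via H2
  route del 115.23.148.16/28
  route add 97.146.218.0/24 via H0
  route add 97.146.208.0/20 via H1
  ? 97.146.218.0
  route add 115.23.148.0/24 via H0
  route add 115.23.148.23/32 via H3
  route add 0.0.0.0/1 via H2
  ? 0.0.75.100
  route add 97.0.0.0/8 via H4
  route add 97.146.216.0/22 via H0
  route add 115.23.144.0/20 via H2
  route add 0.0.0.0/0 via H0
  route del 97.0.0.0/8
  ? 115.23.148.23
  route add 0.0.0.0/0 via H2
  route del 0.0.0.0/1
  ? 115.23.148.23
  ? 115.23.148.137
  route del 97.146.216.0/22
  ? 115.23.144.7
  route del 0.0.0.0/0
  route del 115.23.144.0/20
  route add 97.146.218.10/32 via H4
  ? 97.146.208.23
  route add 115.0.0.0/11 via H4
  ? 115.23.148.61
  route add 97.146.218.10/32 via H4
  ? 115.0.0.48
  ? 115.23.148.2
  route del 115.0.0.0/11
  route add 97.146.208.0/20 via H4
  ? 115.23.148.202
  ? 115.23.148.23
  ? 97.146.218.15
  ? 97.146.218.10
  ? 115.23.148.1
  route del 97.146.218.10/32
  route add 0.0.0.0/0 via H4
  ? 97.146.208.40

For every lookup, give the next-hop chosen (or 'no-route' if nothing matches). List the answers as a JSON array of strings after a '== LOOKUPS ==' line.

Process each operation:
  add 115.23.148.16/28 -> H2 at depth 28
  del 115.23.148.16/28 (clear depth 28)
  add 97.146.218.0/24 -> H0 at depth 24
  add 97.146.208.0/20 -> H1 at depth 20
  lookup 97.146.218.0: bits 011000011001001011011010 walk d0:-→d1:-→d2:-→d3:-→d4:-→d5:-→d6:-→d7:-→d8:-→d9:-→d10:-→d11:-→d12:-→d13:-→d14:-→d15:-→d16:-→d17:-→d18:-→d19:-→d20:H1→d21:-→d22:-→d23:-→d24:H0 -> H0
  add 115.23.148.0/24 -> H0 at depth 24
  add 115.23.148.23/32 -> H3 at depth 32
  add 0.0.0.0/1 -> H2 at depth 1
  lookup 0.0.75.100: bits 0 walk d0:-→d1:H2 -> H2
  add 97.0.0.0/8 -> H4 at depth 8
  add 97.146.216.0/22 -> H0 at depth 22
  add 115.23.144.0/20 -> H2 at depth 20
  add 0.0.0.0/0 -> H0 at depth 0
  del 97.0.0.0/8 (clear depth 8)
  lookup 115.23.148.23: bits 01110011000101111001010000010111 walk d0:H0→d1:H2→d2:-→d3:-→d4:-→d5:-→d6:-→d7:-→d8:-→d9:-→d10:-→d11:-→d12:-→d13:-→d14:-→d15:-→d16:-→d17:-→d18:-→d19:-→d20:H2→d21:-→d22:-→d23:-→d24:H0→d25:-→d26:-→d27:-→d28:-→d29:-→d30:-→d31:-→d32:H3 -> H3
  add 0.0.0.0/0 -> H2 at depth 0
  del 0.0.0.0/1 (clear depth 1)
  lookup 115.23.148.23: bits 01110011000101111001010000010111 walk d0:H2→d1:-→d2:-→d3:-→d4:-→d5:-→d6:-→d7:-→d8:-→d9:-→d10:-→d11:-→d12:-→d13:-→d14:-→d15:-→d16:-→d17:-→d18:-→d19:-→d20:H2→d21:-→d22:-→d23:-→d24:H0→d25:-→d26:-→d27:-→d28:-→d29:-→d30:-→d31:-→d32:H3 -> H3
  lookup 115.23.148.137: bits 011100110001011110010100 walk d0:H2→d1:-→d2:-→d3:-→d4:-→d5:-→d6:-→d7:-→d8:-→d9:-→d10:-→d11:-→d12:-→d13:-→d14:-→d15:-→d16:-→d17:-→d18:-→d19:-→d20:H2→d21:-→d22:-→d23:-→d24:H0 -> H0
  del 97.146.216.0/22 (clear depth 22)
  lookup 115.23.144.7: bits 011100110001011110010 walk d0:H2→d1:-→d2:-→d3:-→d4:-→d5:-→d6:-→d7:-→d8:-→d9:-→d10:-→d11:-→d12:-→d13:-→d14:-→d15:-→d16:-→d17:-→d18:-→d19:-→d20:H2→d21:- -> H2
  del 0.0.0.0/0 (clear depth 0)
  del 115.23.144.0/20 (clear depth 20)
  add 97.146.218.10/32 -> H4 at depth 32
  lookup 97.146.208.23: bits 01100001100100101101 walk d0:-→d1:-→d2:-→d3:-→d4:-→d5:-→d6:-→d7:-→d8:-→d9:-→d10:-→d11:-→d12:-→d13:-→d14:-→d15:-→d16:-→d17:-→d18:-→d19:-→d20:H1 -> H1
  add 115.0.0.0/11 -> H4 at depth 11
  lookup 115.23.148.61: bits 01110011000101111001010000 walk d0:-→d1:-→d2:-→d3:-→d4:-→d5:-→d6:-→d7:-→d8:-→d9:-→d10:-→d11:H4→d12:-→d13:-→d14:-→d15:-→d16:-→d17:-→d18:-→d19:-→d20:-→d21:-→d22:-→d23:-→d24:H0→d25:-→d26:- -> H0
  add 97.146.218.10/32 -> H4 at depth 32
  lookup 115.0.0.48: bits 01110011000 walk d0:-→d1:-→d2:-→d3:-→d4:-→d5:-→d6:-→d7:-→d8:-→d9:-→d10:-→d11:H4 -> H4
  lookup 115.23.148.2: bits 011100110001011110010100000 walk d0:-→d1:-→d2:-→d3:-→d4:-→d5:-→d6:-→d7:-→d8:-→d9:-→d10:-→d11:H4→d12:-→d13:-→d14:-→d15:-→d16:-→d17:-→d18:-→d19:-→d20:-→d21:-→d22:-→d23:-→d24:H0→d25:-→d26:-→d27:- -> H0
  del 115.0.0.0/11 (clear depth 11)
  add 97.146.208.0/20 -> H4 at depth 20
  lookup 115.23.148.202: bits 011100110001011110010100 walk d0:-→d1:-→d2:-→d3:-→d4:-→d5:-→d6:-→d7:-→d8:-→d9:-→d10:-→d11:-→d12:-→d13:-→d14:-→d15:-→d16:-→d17:-→d18:-→d19:-→d20:-→d21:-→d22:-→d23:-→d24:H0 -> H0
  lookup 115.23.148.23: bits 01110011000101111001010000010111 walk d0:-→d1:-→d2:-→d3:-→d4:-→d5:-→d6:-→d7:-→d8:-→d9:-→d10:-→d11:-→d12:-→d13:-→d14:-→d15:-→d16:-→d17:-→d18:-→d19:-→d20:-→d21:-→d22:-→d23:-→d24:H0→d25:-→d26:-→d27:-→d28:-→d29:-→d30:-→d31:-→d32:H3 -> H3
  lookup 97.146.218.15: bits 01100001100100101101101000001 walk d0:-→d1:-→d2:-→d3:-→d4:-→d5:-→d6:-→d7:-→d8:-→d9:-→d10:-→d11:-→d12:-→d13:-→d14:-→d15:-→d16:-→d17:-→d18:-→d19:-→d20:H4→d21:-→d22:-→d23:-→d24:H0→d25:-→d26:-→d27:-→d28:-→d29:- -> H0
  lookup 97.146.218.10: bits 01100001100100101101101000001010 walk d0:-→d1:-→d2:-→d3:-→d4:-→d5:-→d6:-→d7:-→d8:-→d9:-→d10:-→d11:-→d12:-→d13:-→d14:-→d15:-→d16:-→d17:-→d18:-→d19:-→d20:H4→d21:-→d22:-→d23:-→d24:H0→d25:-→d26:-→d27:-→d28:-→d29:-→d30:-→d31:-→d32:H4 -> H4
  lookup 115.23.148.1: bits 011100110001011110010100000 walk d0:-→d1:-→d2:-→d3:-→d4:-→d5:-→d6:-→d7:-→d8:-→d9:-→d10:-→d11:-→d12:-→d13:-→d14:-→d15:-→d16:-→d17:-→d18:-→d19:-→d20:-→d21:-→d22:-→d23:-→d24:H0→d25:-→d26:-→d27:- -> H0
  del 97.146.218.10/32 (clear depth 32)
  add 0.0.0.0/0 -> H4 at depth 0
  lookup 97.146.208.40: bits 01100001100100101101 walk d0:H4→d1:-→d2:-→d3:-→d4:-→d5:-→d6:-→d7:-→d8:-→d9:-→d10:-→d11:-→d12:-→d13:-→d14:-→d15:-→d16:-→d17:-→d18:-→d19:-→d20:H4 -> H4

== LOOKUPS ==
["H0","H2","H3","H3","H0","H2","H1","H0","H4","H0","H0","H3","H0","H4","H0","H4"]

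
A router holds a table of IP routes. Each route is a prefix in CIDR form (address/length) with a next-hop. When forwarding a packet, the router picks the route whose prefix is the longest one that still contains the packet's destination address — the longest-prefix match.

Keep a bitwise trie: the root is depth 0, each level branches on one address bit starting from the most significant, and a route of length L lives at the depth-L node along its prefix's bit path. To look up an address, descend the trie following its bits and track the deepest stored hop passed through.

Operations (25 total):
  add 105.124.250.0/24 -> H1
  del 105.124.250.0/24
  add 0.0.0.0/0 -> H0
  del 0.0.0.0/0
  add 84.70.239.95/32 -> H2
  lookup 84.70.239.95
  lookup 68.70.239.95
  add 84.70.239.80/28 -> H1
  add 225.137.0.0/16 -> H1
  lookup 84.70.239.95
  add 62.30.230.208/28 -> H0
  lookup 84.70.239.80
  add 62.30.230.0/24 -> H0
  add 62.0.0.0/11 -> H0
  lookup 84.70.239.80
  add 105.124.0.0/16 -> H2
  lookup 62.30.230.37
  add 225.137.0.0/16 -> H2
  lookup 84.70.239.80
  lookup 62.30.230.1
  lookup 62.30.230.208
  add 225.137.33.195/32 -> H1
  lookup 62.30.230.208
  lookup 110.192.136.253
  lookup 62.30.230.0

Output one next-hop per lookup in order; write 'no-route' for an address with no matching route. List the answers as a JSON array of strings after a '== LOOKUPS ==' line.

Apply in order:
  + 105.124.250.0/24 (H1) depth=24
  del 105.124.250.0/24 (clear depth 24)
  + 0.0.0.0/0 (H0) depth=0
  del 0.0.0.0/0 (clear depth 0)
  + 84.70.239.95/32 (H2) depth=32
  lookup 84.70.239.95: bits 01010100010001101110111101011111 walk d0:-→d1:-→d2:-→d3:-→d4:-→d5:-→d6:-→d7:-→d8:-→d9:-→d10:-→d11:-→d12:-→d13:-→d14:-→d15:-→d16:-→d17:-→d18:-→d19:-→d20:-→d21:-→d22:-→d23:-→d24:-→d25:-→d26:-→d27:-→d28:-→d29:-→d30:-→d31:-→d32:H2 -> H2
  lookup 68.70.239.95: bits 010 walk d0:-→d1:-→d2:-→d3:- -> no-route
  + 84.70.239.80/28 (H1) depth=28
  + 225.137.0.0/16 (H1) depth=16
  lookup 84.70.239.95: bits 01010100010001101110111101011111 walk d0:-→d1:-→d2:-→d3:-→d4:-→d5:-→d6:-→d7:-→d8:-→d9:-→d10:-→d11:-→d12:-→d13:-→d14:-→d15:-→d16:-→d17:-→d18:-→d19:-→d20:-→d21:-→d22:-→d23:-→d24:-→d25:-→d26:-→d27:-→d28:H1→d29:-→d30:-→d31:-→d32:H2 -> H2
  + 62.30.230.208/28 (H0) depth=28
  lookup 84.70.239.80: bits 0101010001000110111011110101 walk d0:-→d1:-→d2:-→d3:-→d4:-→d5:-→d6:-→d7:-→d8:-→d9:-→d10:-→d11:-→d12:-→d13:-→d14:-→d15:-→d16:-→d17:-→d18:-→d19:-→d20:-→d21:-→d22:-→d23:-→d24:-→d25:-→d26:-→d27:-→d28:H1 -> H1
  + 62.30.230.0/24 (H0) depth=24
  + 62.0.0.0/11 (H0) depth=11
  lookup 84.70.239.80: bits 0101010001000110111011110101 walk d0:-→d1:-→d2:-→d3:-→d4:-→d5:-→d6:-→d7:-→d8:-→d9:-→d10:-→d11:-→d12:-→d13:-→d14:-→d15:-→d16:-→d17:-→d18:-→d19:-→d20:-→d21:-→d22:-→d23:-→d24:-→d25:-→d26:-→d27:-→d28:H1 -> H1
  + 105.124.0.0/16 (H2) depth=16
  lookup 62.30.230.37: bits 001111100001111011100110 walk d0:-→d1:-→d2:-→d3:-→d4:-→d5:-→d6:-→d7:-→d8:-→d9:-→d10:-→d11:H0→d12:-→d13:-→d14:-→d15:-→d16:-→d17:-→d18:-→d19:-→d20:-→d21:-→d22:-→d23:-→d24:H0 -> H0
  + 225.137.0.0/16 (H2) depth=16
  lookup 84.70.239.80: bits 0101010001000110111011110101 walk d0:-→d1:-→d2:-→d3:-→d4:-→d5:-→d6:-→d7:-→d8:-→d9:-→d10:-→d11:-→d12:-→d13:-→d14:-→d15:-→d16:-→d17:-→d18:-→d19:-→d20:-→d21:-→d22:-→d23:-→d24:-→d25:-→d26:-→d27:-→d28:H1 -> H1
  lookup 62.30.230.1: bits 001111100001111011100110 walk d0:-→d1:-→d2:-→d3:-→d4:-→d5:-→d6:-→d7:-→d8:-→d9:-→d10:-→d11:H0→d12:-→d13:-→d14:-→d15:-→d16:-→d17:-→d18:-→d19:-→d20:-→d21:-→d22:-→d23:-→d24:H0 -> H0
  lookup 62.30.230.208: bits 0011111000011110111001101101 walk d0:-→d1:-→d2:-→d3:-→d4:-→d5:-→d6:-→d7:-→d8:-→d9:-→d10:-→d11:H0→d12:-→d13:-→d14:-→d15:-→d16:-→d17:-→d18:-→d19:-→d20:-→d21:-→d22:-→d23:-→d24:H0→d25:-→d26:-→d27:-→d28:H0 -> H0
  + 225.137.33.195/32 (H1) depth=32
  lookup 62.30.230.208: bits 0011111000011110111001101101 walk d0:-→d1:-→d2:-→d3:-→d4:-→d5:-→d6:-→d7:-→d8:-→d9:-→d10:-→d11:H0→d12:-→d13:-→d14:-→d15:-→d16:-→d17:-→d18:-→d19:-→d20:-→d21:-→d22:-→d23:-→d24:H0→d25:-→d26:-→d27:-→d28:H0 -> H0
  lookup 110.192.136.253: bits 01101 walk d0:-→d1:-→d2:-→d3:-→d4:-→d5:- -> no-route
  lookup 62.30.230.0: bits 001111100001111011100110 walk d0:-→d1:-→d2:-→d3:-→d4:-→d5:-→d6:-→d7:-→d8:-→d9:-→d10:-→d11:H0→d12:-→d13:-→d14:-→d15:-→d16:-→d17:-→d18:-→d19:-→d20:-→d21:-→d22:-→d23:-→d24:H0 -> H0

== LOOKUPS ==
["H2","no-route","H2","H1","H1","H0","H1","H0","H0","H0","no-route","H0"]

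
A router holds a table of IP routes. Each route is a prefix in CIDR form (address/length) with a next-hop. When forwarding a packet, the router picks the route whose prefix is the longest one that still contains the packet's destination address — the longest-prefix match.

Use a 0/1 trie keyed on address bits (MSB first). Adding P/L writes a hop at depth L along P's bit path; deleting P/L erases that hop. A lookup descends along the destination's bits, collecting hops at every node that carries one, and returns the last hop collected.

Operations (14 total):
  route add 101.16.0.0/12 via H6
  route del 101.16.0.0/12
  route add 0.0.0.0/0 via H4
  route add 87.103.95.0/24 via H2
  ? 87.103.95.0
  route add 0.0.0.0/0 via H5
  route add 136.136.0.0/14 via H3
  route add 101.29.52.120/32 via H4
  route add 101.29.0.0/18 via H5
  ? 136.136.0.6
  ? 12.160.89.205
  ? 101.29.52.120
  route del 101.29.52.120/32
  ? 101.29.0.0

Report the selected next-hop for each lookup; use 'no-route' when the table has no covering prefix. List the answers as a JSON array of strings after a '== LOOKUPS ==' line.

Process each operation:
  + 101.16.0.0/12 (H6) depth=12
  del 101.16.0.0/12 (clear depth 12)
  + 0.0.0.0/0 (H4) depth=0
  + 87.103.95.0/24 (H2) depth=24
  Q 87.103.95.0: descend 010101110110011101011111 ; hops seen [H4,H2] ; pick H2
  + 0.0.0.0/0 (H5) depth=0
  + 136.136.0.0/14 (H3) depth=14
  + 101.29.52.120/32 (H4) depth=32
  + 101.29.0.0/18 (H5) depth=18
  Q 136.136.0.6: descend 10001000100010 ; hops seen [H5,H3] ; pick H3
  Q 12.160.89.205: descend 0 ; hops seen [H5] ; pick H5
  Q 101.29.52.120: descend 01100101000111010011010001111000 ; hops seen [H5,H5,H4] ; pick H4
  del 101.29.52.120/32 (clear depth 32)
  Q 101.29.0.0: descend 011001010001110100 ; hops seen [H5,H5] ; pick H5

== LOOKUPS ==
["H2","H3","H5","H4","H5"]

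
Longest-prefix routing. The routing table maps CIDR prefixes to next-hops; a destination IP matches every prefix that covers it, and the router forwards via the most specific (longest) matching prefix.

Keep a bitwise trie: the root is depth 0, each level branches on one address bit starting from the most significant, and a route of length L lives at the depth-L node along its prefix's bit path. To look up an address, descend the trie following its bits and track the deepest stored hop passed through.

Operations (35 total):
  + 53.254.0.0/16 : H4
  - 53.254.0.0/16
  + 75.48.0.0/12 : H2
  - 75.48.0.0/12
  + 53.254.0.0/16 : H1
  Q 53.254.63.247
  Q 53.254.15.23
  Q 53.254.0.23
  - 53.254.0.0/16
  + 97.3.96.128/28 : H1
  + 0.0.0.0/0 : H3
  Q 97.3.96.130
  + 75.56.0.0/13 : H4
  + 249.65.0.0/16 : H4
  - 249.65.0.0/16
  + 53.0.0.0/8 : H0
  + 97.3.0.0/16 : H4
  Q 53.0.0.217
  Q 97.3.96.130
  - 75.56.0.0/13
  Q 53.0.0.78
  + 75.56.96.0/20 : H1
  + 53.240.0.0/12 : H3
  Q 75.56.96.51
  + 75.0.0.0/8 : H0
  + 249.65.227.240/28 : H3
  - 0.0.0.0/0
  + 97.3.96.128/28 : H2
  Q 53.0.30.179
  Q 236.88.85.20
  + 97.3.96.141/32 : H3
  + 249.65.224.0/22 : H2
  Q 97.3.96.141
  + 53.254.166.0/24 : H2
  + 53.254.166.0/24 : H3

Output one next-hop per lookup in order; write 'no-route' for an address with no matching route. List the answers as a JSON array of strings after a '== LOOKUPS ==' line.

Apply in order:
  + 53.254.0.0/16 (H4) depth=16
  - 53.254.0.0/16 clear@16
  + 75.48.0.0/12 (H2) depth=12
  - 75.48.0.0/12 clear@12
  + 53.254.0.0/16 (H1) depth=16
  lookup 53.254.63.247: bits 0011010111111110 walk d0:-→d1:-→d2:-→d3:-→d4:-→d5:-→d6:-→d7:-→d8:-→d9:-→d10:-→d11:-→d12:-→d13:-→d14:-→d15:-→d16:H1 -> H1
  lookup 53.254.15.23: bits 0011010111111110 walk d0:-→d1:-→d2:-→d3:-→d4:-→d5:-→d6:-→d7:-→d8:-→d9:-→d10:-→d11:-→d12:-→d13:-→d14:-→d15:-→d16:H1 -> H1
  lookup 53.254.0.23: bits 0011010111111110 walk d0:-→d1:-→d2:-→d3:-→d4:-→d5:-→d6:-→d7:-→d8:-→d9:-→d10:-→d11:-→d12:-→d13:-→d14:-→d15:-→d16:H1 -> H1
  - 53.254.0.0/16 clear@16
  + 97.3.96.128/28 (H1) depth=28
  + 0.0.0.0/0 (H3) depth=0
  lookup 97.3.96.130: bits 0110000100000011011000001000 walk d0:H3→d1:-→d2:-→d3:-→d4:-→d5:-→d6:-→d7:-→d8:-→d9:-→d10:-→d11:-→d12:-→d13:-→d14:-→d15:-→d16:-→d17:-→d18:-→d19:-→d20:-→d21:-→d22:-→d23:-→d24:-→d25:-→d26:-→d27:-→d28:H1 -> H1
  + 75.56.0.0/13 (H4) depth=13
  + 249.65.0.0/16 (H4) depth=16
  - 249.65.0.0/16 clear@16
  + 53.0.0.0/8 (H0) depth=8
  + 97.3.0.0/16 (H4) depth=16
  lookup 53.0.0.217: bits 00110101 walk d0:H3→d1:-→d2:-→d3:-→d4:-→d5:-→d6:-→d7:-→d8:H0 -> H0
  lookup 97.3.96.130: bits 0110000100000011011000001000 walk d0:H3→d1:-→d2:-→d3:-→d4:-→d5:-→d6:-→d7:-→d8:-→d9:-→d10:-→d11:-→d12:-→d13:-→d14:-→d15:-→d16:H4→d17:-→d18:-→d19:-→d20:-→d21:-→d22:-→d23:-→d24:-→d25:-→d26:-→d27:-→d28:H1 -> H1
  - 75.56.0.0/13 clear@13
  lookup 53.0.0.78: bits 00110101 walk d0:H3→d1:-→d2:-→d3:-→d4:-→d5:-→d6:-→d7:-→d8:H0 -> H0
  + 75.56.96.0/20 (H1) depth=20
  + 53.240.0.0/12 (H3) depth=12
  lookup 75.56.96.51: bits 01001011001110000110 walk d0:H3→d1:-→d2:-→d3:-→d4:-→d5:-→d6:-→d7:-→d8:-→d9:-→d10:-→d11:-→d12:-→d13:-→d14:-→d15:-→d16:-→d17:-→d18:-→d19:-→d20:H1 -> H1
  + 75.0.0.0/8 (H0) depth=8
  + 249.65.227.240/28 (H3) depth=28
  - 0.0.0.0/0 clear@0
  + 97.3.96.128/28 (H2) depth=28
  lookup 53.0.30.179: bits 00110101 walk d0:-→d1:-→d2:-→d3:-→d4:-→d5:-→d6:-→d7:-→d8:H0 -> H0
  lookup 236.88.85.20: bits 111 walk d0:-→d1:-→d2:-→d3:- -> no-route
  + 97.3.96.141/32 (H3) depth=32
  + 249.65.224.0/22 (H2) depth=22
  lookup 97.3.96.141: bits 01100001000000110110000010001101 walk d0:-→d1:-→d2:-→d3:-→d4:-→d5:-→d6:-→d7:-→d8:-→d9:-→d10:-→d11:-→d12:-→d13:-→d14:-→d15:-→d16:H4→d17:-→d18:-→d19:-→d20:-→d21:-→d22:-→d23:-→d24:-→d25:-→d26:-→d27:-→d28:H2→d29:-→d30:-→d31:-→d32:H3 -> H3
  + 53.254.166.0/24 (H2) depth=24
  + 53.254.166.0/24 (H3) depth=24

== LOOKUPS ==
["H1","H1","H1","H1","H0","H1","H0","H1","H0","no-route","H3"]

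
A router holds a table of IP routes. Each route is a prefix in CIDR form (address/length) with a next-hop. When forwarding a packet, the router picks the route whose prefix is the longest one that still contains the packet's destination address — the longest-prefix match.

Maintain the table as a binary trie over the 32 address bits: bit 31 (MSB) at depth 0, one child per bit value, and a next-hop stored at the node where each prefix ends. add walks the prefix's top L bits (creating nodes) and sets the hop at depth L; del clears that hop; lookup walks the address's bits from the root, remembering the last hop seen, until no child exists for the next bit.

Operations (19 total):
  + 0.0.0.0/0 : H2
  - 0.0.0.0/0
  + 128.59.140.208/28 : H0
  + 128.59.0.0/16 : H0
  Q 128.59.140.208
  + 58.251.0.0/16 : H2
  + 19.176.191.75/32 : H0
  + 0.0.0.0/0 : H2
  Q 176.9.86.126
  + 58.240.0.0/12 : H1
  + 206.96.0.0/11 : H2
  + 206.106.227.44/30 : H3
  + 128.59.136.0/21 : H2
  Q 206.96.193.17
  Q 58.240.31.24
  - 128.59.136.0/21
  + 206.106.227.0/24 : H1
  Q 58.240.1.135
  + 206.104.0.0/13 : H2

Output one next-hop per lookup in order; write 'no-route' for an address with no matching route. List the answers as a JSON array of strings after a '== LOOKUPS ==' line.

Apply in order:
  + 0.0.0.0/0 (H2) depth=0
  del 0.0.0.0/0 (clear depth 0)
  + 128.59.140.208/28 (H0) depth=28
  + 128.59.0.0/16 (H0) depth=16
  ? 128.59.140.208  path d0:-→d1:-→d2:-→d3:-→d4:-→d5:-→d6:-→d7:-→d8:-→d9:-→d10:-→d11:-→d12:-→d13:-→d14:-→d15:-→d16:H0→d17:-→d18:-→d19:-→d20:-→d21:-→d22:-→d23:-→d24:-→d25:-→d26:-→d27:-→d28:H0  best=H0
  + 58.251.0.0/16 (H2) depth=16
  + 19.176.191.75/32 (H0) depth=32
  + 0.0.0.0/0 (H2) depth=0
  ? 176.9.86.126  path d0:H2→d1:-→d2:-  best=H2
  + 58.240.0.0/12 (H1) depth=12
  + 206.96.0.0/11 (H2) depth=11
  + 206.106.227.44/30 (H3) depth=30
  + 128.59.136.0/21 (H2) depth=21
  ? 206.96.193.17  path d0:H2→d1:-→d2:-→d3:-→d4:-→d5:-→d6:-→d7:-→d8:-→d9:-→d10:-→d11:H2→d12:-  best=H2
  ? 58.240.31.24  path d0:H2→d1:-→d2:-→d3:-→d4:-→d5:-→d6:-→d7:-→d8:-→d9:-→d10:-→d11:-→d12:H1  best=H1
  del 128.59.136.0/21 (clear depth 21)
  + 206.106.227.0/24 (H1) depth=24
  ? 58.240.1.135  path d0:H2→d1:-→d2:-→d3:-→d4:-→d5:-→d6:-→d7:-→d8:-→d9:-→d10:-→d11:-→d12:H1  best=H1
  + 206.104.0.0/13 (H2) depth=13

== LOOKUPS ==
["H0","H2","H2","H1","H1"]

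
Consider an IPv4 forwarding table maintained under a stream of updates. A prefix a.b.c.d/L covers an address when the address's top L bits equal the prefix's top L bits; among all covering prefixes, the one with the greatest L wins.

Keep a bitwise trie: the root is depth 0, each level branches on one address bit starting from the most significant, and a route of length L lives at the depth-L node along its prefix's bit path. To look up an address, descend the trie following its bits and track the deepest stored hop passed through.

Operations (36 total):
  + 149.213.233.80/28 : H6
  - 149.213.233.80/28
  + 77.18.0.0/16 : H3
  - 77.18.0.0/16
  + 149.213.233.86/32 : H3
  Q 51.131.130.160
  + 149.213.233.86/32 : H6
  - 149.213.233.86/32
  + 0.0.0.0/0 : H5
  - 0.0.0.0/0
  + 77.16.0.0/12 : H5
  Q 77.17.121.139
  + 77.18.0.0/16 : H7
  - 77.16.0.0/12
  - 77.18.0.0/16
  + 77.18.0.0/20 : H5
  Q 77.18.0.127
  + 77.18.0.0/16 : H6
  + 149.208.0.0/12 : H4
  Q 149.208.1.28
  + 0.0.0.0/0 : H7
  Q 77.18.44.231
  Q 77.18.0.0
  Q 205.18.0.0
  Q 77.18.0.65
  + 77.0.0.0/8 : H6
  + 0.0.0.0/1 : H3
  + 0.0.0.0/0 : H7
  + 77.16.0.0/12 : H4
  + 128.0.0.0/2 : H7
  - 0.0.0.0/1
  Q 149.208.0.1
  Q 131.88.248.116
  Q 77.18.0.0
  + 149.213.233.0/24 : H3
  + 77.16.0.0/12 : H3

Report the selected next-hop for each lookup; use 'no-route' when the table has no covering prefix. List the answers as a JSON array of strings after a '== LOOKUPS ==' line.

Process each operation:
  + 149.213.233.80/28 (H6) depth=28
  del 149.213.233.80/28 (clear depth 28)
  + 77.18.0.0/16 (H3) depth=16
  del 77.18.0.0/16 (clear depth 16)
  + 149.213.233.86/32 (H3) depth=32
  Q 51.131.130.160: descend 0 ; hops seen [∅] ; pick no-route
  + 149.213.233.86/32 (H6) depth=32
  del 149.213.233.86/32 (clear depth 32)
  + 0.0.0.0/0 (H5) depth=0
  del 0.0.0.0/0 (clear depth 0)
  + 77.16.0.0/12 (H5) depth=12
  Q 77.17.121.139: descend 01001101000100 ; hops seen [H5] ; pick H5
  + 77.18.0.0/16 (H7) depth=16
  del 77.16.0.0/12 (clear depth 12)
  del 77.18.0.0/16 (clear depth 16)
  + 77.18.0.0/20 (H5) depth=20
  Q 77.18.0.127: descend 01001101000100100000 ; hops seen [H5] ; pick H5
  + 77.18.0.0/16 (H6) depth=16
  + 149.208.0.0/12 (H4) depth=12
  Q 149.208.1.28: descend 1001010111010 ; hops seen [H4] ; pick H4
  + 0.0.0.0/0 (H7) depth=0
  Q 77.18.44.231: descend 010011010001001000 ; hops seen [H7,H6] ; pick H6
  Q 77.18.0.0: descend 01001101000100100000 ; hops seen [H7,H6,H5] ; pick H5
  Q 205.18.0.0: descend 1 ; hops seen [H7] ; pick H7
  Q 77.18.0.65: descend 01001101000100100000 ; hops seen [H7,H6,H5] ; pick H5
  + 77.0.0.0/8 (H6) depth=8
  + 0.0.0.0/1 (H3) depth=1
  + 0.0.0.0/0 (H7) depth=0
  + 77.16.0.0/12 (H4) depth=12
  + 128.0.0.0/2 (H7) depth=2
  del 0.0.0.0/1 (clear depth 1)
  Q 149.208.0.1: descend 1001010111010 ; hops seen [H7,H7,H4] ; pick H4
  Q 131.88.248.116: descend 100 ; hops seen [H7,H7] ; pick H7
  Q 77.18.0.0: descend 01001101000100100000 ; hops seen [H7,H6,H4,H6,H5] ; pick H5
  + 149.213.233.0/24 (H3) depth=24
  + 77.16.0.0/12 (H3) depth=12

== LOOKUPS ==
["no-route","H5","H5","H4","H6","H5","H7","H5","H4","H7","H5"]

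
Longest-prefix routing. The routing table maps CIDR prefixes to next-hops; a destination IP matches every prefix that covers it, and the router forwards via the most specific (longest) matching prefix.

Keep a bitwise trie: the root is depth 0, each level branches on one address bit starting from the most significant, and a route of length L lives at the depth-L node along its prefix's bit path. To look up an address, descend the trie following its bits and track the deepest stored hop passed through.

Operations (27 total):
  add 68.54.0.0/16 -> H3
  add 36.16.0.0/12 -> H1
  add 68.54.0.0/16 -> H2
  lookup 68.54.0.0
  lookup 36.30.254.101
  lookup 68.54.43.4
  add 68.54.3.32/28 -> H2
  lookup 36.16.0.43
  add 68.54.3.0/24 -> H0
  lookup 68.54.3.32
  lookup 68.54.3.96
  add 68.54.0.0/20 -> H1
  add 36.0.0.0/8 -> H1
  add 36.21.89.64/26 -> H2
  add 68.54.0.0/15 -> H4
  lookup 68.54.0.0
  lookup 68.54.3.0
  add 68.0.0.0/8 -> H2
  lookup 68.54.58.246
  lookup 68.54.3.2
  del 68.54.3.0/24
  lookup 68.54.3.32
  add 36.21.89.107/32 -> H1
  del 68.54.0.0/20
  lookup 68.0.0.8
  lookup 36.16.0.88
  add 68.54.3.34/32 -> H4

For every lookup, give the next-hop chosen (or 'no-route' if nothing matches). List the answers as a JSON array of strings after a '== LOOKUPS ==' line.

Apply in order:
  + 68.54.0.0/16 (H3) depth=16
  + 36.16.0.0/12 (H1) depth=12
  + 68.54.0.0/16 (H2) depth=16
  ? 68.54.0.0  path d0:-→d1:-→d2:-→d3:-→d4:-→d5:-→d6:-→d7:-→d8:-→d9:-→d10:-→d11:-→d12:-→d13:-→d14:-→d15:-→d16:H2  best=H2
  ? 36.30.254.101  path d0:-→d1:-→d2:-→d3:-→d4:-→d5:-→d6:-→d7:-→d8:-→d9:-→d10:-→d11:-→d12:H1  best=H1
  ? 68.54.43.4  path d0:-→d1:-→d2:-→d3:-→d4:-→d5:-→d6:-→d7:-→d8:-→d9:-→d10:-→d11:-→d12:-→d13:-→d14:-→d15:-→d16:H2  best=H2
  + 68.54.3.32/28 (H2) depth=28
  ? 36.16.0.43  path d0:-→d1:-→d2:-→d3:-→d4:-→d5:-→d6:-→d7:-→d8:-→d9:-→d10:-→d11:-→d12:H1  best=H1
  + 68.54.3.0/24 (H0) depth=24
  ? 68.54.3.32  path d0:-→d1:-→d2:-→d3:-→d4:-→d5:-→d6:-→d7:-→d8:-→d9:-→d10:-→d11:-→d12:-→d13:-→d14:-→d15:-→d16:H2→d17:-→d18:-→d19:-→d20:-→d21:-→d22:-→d23:-→d24:H0→d25:-→d26:-→d27:-→d28:H2  best=H2
  ? 68.54.3.96  path d0:-→d1:-→d2:-→d3:-→d4:-→d5:-→d6:-→d7:-→d8:-→d9:-→d10:-→d11:-→d12:-→d13:-→d14:-→d15:-→d16:H2→d17:-→d18:-→d19:-→d20:-→d21:-→d22:-→d23:-→d24:H0→d25:-  best=H0
  + 68.54.0.0/20 (H1) depth=20
  + 36.0.0.0/8 (H1) depth=8
  + 36.21.89.64/26 (H2) depth=26
  + 68.54.0.0/15 (H4) depth=15
  ? 68.54.0.0  path d0:-→d1:-→d2:-→d3:-→d4:-→d5:-→d6:-→d7:-→d8:-→d9:-→d10:-→d11:-→d12:-→d13:-→d14:-→d15:H4→d16:H2→d17:-→d18:-→d19:-→d20:H1→d21:-→d22:-  best=H1
  ? 68.54.3.0  path d0:-→d1:-→d2:-→d3:-→d4:-→d5:-→d6:-→d7:-→d8:-→d9:-→d10:-→d11:-→d12:-→d13:-→d14:-→d15:H4→d16:H2→d17:-→d18:-→d19:-→d20:H1→d21:-→d22:-→d23:-→d24:H0→d25:-→d26:-  best=H0
  + 68.0.0.0/8 (H2) depth=8
  ? 68.54.58.246  path d0:-→d1:-→d2:-→d3:-→d4:-→d5:-→d6:-→d7:-→d8:H2→d9:-→d10:-→d11:-→d12:-→d13:-→d14:-→d15:H4→d16:H2→d17:-→d18:-  best=H2
  ? 68.54.3.2  path d0:-→d1:-→d2:-→d3:-→d4:-→d5:-→d6:-→d7:-→d8:H2→d9:-→d10:-→d11:-→d12:-→d13:-→d14:-→d15:H4→d16:H2→d17:-→d18:-→d19:-→d20:H1→d21:-→d22:-→d23:-→d24:H0→d25:-→d26:-  best=H0
  del 68.54.3.0/24 (clear depth 24)
  ? 68.54.3.32  path d0:-→d1:-→d2:-→d3:-→d4:-→d5:-→d6:-→d7:-→d8:H2→d9:-→d10:-→d11:-→d12:-→d13:-→d14:-→d15:H4→d16:H2→d17:-→d18:-→d19:-→d20:H1→d21:-→d22:-→d23:-→d24:-→d25:-→d26:-→d27:-→d28:H2  best=H2
  + 36.21.89.107/32 (H1) depth=32
  del 68.54.0.0/20 (clear depth 20)
  ? 68.0.0.8  path d0:-→d1:-→d2:-→d3:-→d4:-→d5:-→d6:-→d7:-→d8:H2→d9:-→d10:-  best=H2
  ? 36.16.0.88  path d0:-→d1:-→d2:-→d3:-→d4:-→d5:-→d6:-→d7:-→d8:H1→d9:-→d10:-→d11:-→d12:H1→d13:-  best=H1
  + 68.54.3.34/32 (H4) depth=32

== LOOKUPS ==
["H2","H1","H2","H1","H2","H0","H1","H0","H2","H0","H2","H2","H1"]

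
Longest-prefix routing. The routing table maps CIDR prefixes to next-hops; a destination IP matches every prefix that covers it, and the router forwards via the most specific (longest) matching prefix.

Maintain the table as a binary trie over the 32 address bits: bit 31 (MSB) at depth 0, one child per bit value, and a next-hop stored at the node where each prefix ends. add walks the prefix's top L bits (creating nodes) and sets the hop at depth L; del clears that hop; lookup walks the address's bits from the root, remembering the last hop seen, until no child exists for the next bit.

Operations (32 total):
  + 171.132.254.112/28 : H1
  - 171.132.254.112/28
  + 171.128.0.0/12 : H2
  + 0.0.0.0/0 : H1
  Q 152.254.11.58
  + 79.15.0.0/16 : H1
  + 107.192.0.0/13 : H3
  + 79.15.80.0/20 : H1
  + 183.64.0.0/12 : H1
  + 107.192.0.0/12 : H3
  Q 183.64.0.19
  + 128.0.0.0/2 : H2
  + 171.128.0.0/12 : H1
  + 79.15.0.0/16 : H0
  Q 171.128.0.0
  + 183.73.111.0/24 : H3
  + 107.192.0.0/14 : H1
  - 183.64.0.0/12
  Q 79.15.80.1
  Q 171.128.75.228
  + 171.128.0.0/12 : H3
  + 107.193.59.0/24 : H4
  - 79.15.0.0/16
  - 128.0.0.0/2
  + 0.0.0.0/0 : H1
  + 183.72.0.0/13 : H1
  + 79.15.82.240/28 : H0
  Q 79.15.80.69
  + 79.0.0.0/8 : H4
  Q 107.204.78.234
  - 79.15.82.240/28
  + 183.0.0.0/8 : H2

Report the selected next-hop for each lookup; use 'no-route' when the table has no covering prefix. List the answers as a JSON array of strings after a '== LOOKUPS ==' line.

Trace:
  add 171.132.254.112/28 -> H1 at depth 28
  - 171.132.254.112/28 clear@28
  add 171.128.0.0/12 -> H2 at depth 12
  add 0.0.0.0/0 -> H1 at depth 0
  ? 152.254.11.58  path d0:H1→d1:-→d2:-  best=H1
  add 79.15.0.0/16 -> H1 at depth 16
  add 107.192.0.0/13 -> H3 at depth 13
  add 79.15.80.0/20 -> H1 at depth 20
  add 183.64.0.0/12 -> H1 at depth 12
  add 107.192.0.0/12 -> H3 at depth 12
  ? 183.64.0.19  path d0:H1→d1:-→d2:-→d3:-→d4:-→d5:-→d6:-→d7:-→d8:-→d9:-→d10:-→d11:-→d12:H1  best=H1
  add 128.0.0.0/2 -> H2 at depth 2
  add 171.128.0.0/12 -> H1 at depth 12
  add 79.15.0.0/16 -> H0 at depth 16
  ? 171.128.0.0  path d0:H1→d1:-→d2:H2→d3:-→d4:-→d5:-→d6:-→d7:-→d8:-→d9:-→d10:-→d11:-→d12:H1→d13:-  best=H1
  add 183.73.111.0/24 -> H3 at depth 24
  add 107.192.0.0/14 -> H1 at depth 14
  - 183.64.0.0/12 clear@12
  ? 79.15.80.1  path d0:H1→d1:-→d2:-→d3:-→d4:-→d5:-→d6:-→d7:-→d8:-→d9:-→d10:-→d11:-→d12:-→d13:-→d14:-→d15:-→d16:H0→d17:-→d18:-→d19:-→d20:H1  best=H1
  ? 171.128.75.228  path d0:H1→d1:-→d2:H2→d3:-→d4:-→d5:-→d6:-→d7:-→d8:-→d9:-→d10:-→d11:-→d12:H1→d13:-  best=H1
  add 171.128.0.0/12 -> H3 at depth 12
  add 107.193.59.0/24 -> H4 at depth 24
  - 79.15.0.0/16 clear@16
  - 128.0.0.0/2 clear@2
  add 0.0.0.0/0 -> H1 at depth 0
  add 183.72.0.0/13 -> H1 at depth 13
  add 79.15.82.240/28 -> H0 at depth 28
  ? 79.15.80.69  path d0:H1→d1:-→d2:-→d3:-→d4:-→d5:-→d6:-→d7:-→d8:-→d9:-→d10:-→d11:-→d12:-→d13:-→d14:-→d15:-→d16:-→d17:-→d18:-→d19:-→d20:H1→d21:-→d22:-  best=H1
  add 79.0.0.0/8 -> H4 at depth 8
  ? 107.204.78.234  path d0:H1→d1:-→d2:-→d3:-→d4:-→d5:-→d6:-→d7:-→d8:-→d9:-→d10:-→d11:-→d12:H3  best=H3
  - 79.15.82.240/28 clear@28
  add 183.0.0.0/8 -> H2 at depth 8

== LOOKUPS ==
["H1","H1","H1","H1","H1","H1","H3"]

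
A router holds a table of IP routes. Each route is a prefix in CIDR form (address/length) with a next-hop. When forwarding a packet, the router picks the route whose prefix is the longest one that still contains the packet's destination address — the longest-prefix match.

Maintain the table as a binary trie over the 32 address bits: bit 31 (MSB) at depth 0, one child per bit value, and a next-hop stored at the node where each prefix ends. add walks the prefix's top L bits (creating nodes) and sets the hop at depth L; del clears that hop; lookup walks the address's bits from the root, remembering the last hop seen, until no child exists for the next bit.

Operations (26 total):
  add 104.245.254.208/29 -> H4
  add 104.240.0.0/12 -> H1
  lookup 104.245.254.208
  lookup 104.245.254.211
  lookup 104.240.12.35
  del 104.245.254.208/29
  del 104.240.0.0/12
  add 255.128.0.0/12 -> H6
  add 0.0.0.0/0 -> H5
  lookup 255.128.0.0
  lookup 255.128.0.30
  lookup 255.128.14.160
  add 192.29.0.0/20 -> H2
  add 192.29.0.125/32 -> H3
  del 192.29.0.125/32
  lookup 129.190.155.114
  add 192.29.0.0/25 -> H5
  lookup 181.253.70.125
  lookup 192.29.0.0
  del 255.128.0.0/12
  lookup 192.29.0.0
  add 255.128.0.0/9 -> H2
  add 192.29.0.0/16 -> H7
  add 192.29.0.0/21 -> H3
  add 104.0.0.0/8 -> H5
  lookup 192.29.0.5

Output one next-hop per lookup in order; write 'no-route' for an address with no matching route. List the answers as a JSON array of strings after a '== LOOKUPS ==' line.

Apply in order:
  add 104.245.254.208/29 -> H4 at depth 29
  add 104.240.0.0/12 -> H1 at depth 12
  ? 104.245.254.208  path d0:-→d1:-→d2:-→d3:-→d4:-→d5:-→d6:-→d7:-→d8:-→d9:-→d10:-→d11:-→d12:H1→d13:-→d14:-→d15:-→d16:-→d17:-→d18:-→d19:-→d20:-→d21:-→d22:-→d23:-→d24:-→d25:-→d26:-→d27:-→d28:-→d29:H4  best=H4
  ? 104.245.254.211  path d0:-→d1:-→d2:-→d3:-→d4:-→d5:-→d6:-→d7:-→d8:-→d9:-→d10:-→d11:-→d12:H1→d13:-→d14:-→d15:-→d16:-→d17:-→d18:-→d19:-→d20:-→d21:-→d22:-→d23:-→d24:-→d25:-→d26:-→d27:-→d28:-→d29:H4  best=H4
  ? 104.240.12.35  path d0:-→d1:-→d2:-→d3:-→d4:-→d5:-→d6:-→d7:-→d8:-→d9:-→d10:-→d11:-→d12:H1→d13:-  best=H1
  - 104.245.254.208/29 clear@29
  - 104.240.0.0/12 clear@12
  add 255.128.0.0/12 -> H6 at depth 12
  add 0.0.0.0/0 -> H5 at depth 0
  ? 255.128.0.0  path d0:H5→d1:-→d2:-→d3:-→d4:-→d5:-→d6:-→d7:-→d8:-→d9:-→d10:-→d11:-→d12:H6  best=H6
  ? 255.128.0.30  path d0:H5→d1:-→d2:-→d3:-→d4:-→d5:-→d6:-→d7:-→d8:-→d9:-→d10:-→d11:-→d12:H6  best=H6
  ? 255.128.14.160  path d0:H5→d1:-→d2:-→d3:-→d4:-→d5:-→d6:-→d7:-→d8:-→d9:-→d10:-→d11:-→d12:H6  best=H6
  add 192.29.0.0/20 -> H2 at depth 20
  add 192.29.0.125/32 -> H3 at depth 32
  - 192.29.0.125/32 clear@32
  ? 129.190.155.114  path d0:H5→d1:-  best=H5
  add 192.29.0.0/25 -> H5 at depth 25
  ? 181.253.70.125  path d0:H5→d1:-  best=H5
  ? 192.29.0.0  path d0:H5→d1:-→d2:-→d3:-→d4:-→d5:-→d6:-→d7:-→d8:-→d9:-→d10:-→d11:-→d12:-→d13:-→d14:-→d15:-→d16:-→d17:-→d18:-→d19:-→d20:H2→d21:-→d22:-→d23:-→d24:-→d25:H5  best=H5
  - 255.128.0.0/12 clear@12
  ? 192.29.0.0  path d0:H5→d1:-→d2:-→d3:-→d4:-→d5:-→d6:-→d7:-→d8:-→d9:-→d10:-→d11:-→d12:-→d13:-→d14:-→d15:-→d16:-→d17:-→d18:-→d19:-→d20:H2→d21:-→d22:-→d23:-→d24:-→d25:H5  best=H5
  add 255.128.0.0/9 -> H2 at depth 9
  add 192.29.0.0/16 -> H7 at depth 16
  add 192.29.0.0/21 -> H3 at depth 21
  add 104.0.0.0/8 -> H5 at depth 8
  ? 192.29.0.5  path d0:H5→d1:-→d2:-→d3:-→d4:-→d5:-→d6:-→d7:-→d8:-→d9:-→d10:-→d11:-→d12:-→d13:-→d14:-→d15:-→d16:H7→d17:-→d18:-→d19:-→d20:H2→d21:H3→d22:-→d23:-→d24:-→d25:H5  best=H5

== LOOKUPS ==
["H4","H4","H1","H6","H6","H6","H5","H5","H5","H5","H5"]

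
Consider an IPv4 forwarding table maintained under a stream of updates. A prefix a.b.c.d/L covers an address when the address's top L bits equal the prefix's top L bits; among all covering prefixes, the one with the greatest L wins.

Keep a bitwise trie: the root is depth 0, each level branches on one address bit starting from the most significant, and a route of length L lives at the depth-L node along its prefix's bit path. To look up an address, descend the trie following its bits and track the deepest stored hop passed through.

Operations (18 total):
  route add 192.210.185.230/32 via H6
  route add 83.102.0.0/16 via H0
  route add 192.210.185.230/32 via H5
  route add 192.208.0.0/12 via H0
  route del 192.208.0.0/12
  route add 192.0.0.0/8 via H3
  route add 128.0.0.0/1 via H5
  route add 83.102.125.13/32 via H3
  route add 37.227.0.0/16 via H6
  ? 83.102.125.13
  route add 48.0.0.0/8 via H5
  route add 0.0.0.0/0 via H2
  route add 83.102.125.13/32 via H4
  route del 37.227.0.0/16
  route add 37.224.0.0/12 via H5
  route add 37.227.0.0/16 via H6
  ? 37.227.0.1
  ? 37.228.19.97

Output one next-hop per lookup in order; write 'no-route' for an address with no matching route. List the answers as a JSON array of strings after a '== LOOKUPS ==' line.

Apply in order:
  add 192.210.185.230/32 -> H6 at depth 32
  add 83.102.0.0/16 -> H0 at depth 16
  add 192.210.185.230/32 -> H5 at depth 32
  add 192.208.0.0/12 -> H0 at depth 12
  - 192.208.0.0/12 clear@12
  add 192.0.0.0/8 -> H3 at depth 8
  add 128.0.0.0/1 -> H5 at depth 1
  add 83.102.125.13/32 -> H3 at depth 32
  add 37.227.0.0/16 -> H6 at depth 16
  lookup 83.102.125.13: bits 01010011011001100111110100001101 walk d0:-→d1:-→d2:-→d3:-→d4:-→d5:-→d6:-→d7:-→d8:-→d9:-→d10:-→d11:-→d12:-→d13:-→d14:-→d15:-→d16:H0→d17:-→d18:-→d19:-→d20:-→d21:-→d22:-→d23:-→d24:-→d25:-→d26:-→d27:-→d28:-→d29:-→d30:-→d31:-→d32:H3 -> H3
  add 48.0.0.0/8 -> H5 at depth 8
  add 0.0.0.0/0 -> H2 at depth 0
  add 83.102.125.13/32 -> H4 at depth 32
  - 37.227.0.0/16 clear@16
  add 37.224.0.0/12 -> H5 at depth 12
  add 37.227.0.0/16 -> H6 at depth 16
  lookup 37.227.0.1: bits 0010010111100011 walk d0:H2→d1:-→d2:-→d3:-→d4:-→d5:-→d6:-→d7:-→d8:-→d9:-→d10:-→d11:-→d12:H5→d13:-→d14:-→d15:-→d16:H6 -> H6
  lookup 37.228.19.97: bits 0010010111100 walk d0:H2→d1:-→d2:-→d3:-→d4:-→d5:-→d6:-→d7:-→d8:-→d9:-→d10:-→d11:-→d12:H5→d13:- -> H5

== LOOKUPS ==
["H3","H6","H5"]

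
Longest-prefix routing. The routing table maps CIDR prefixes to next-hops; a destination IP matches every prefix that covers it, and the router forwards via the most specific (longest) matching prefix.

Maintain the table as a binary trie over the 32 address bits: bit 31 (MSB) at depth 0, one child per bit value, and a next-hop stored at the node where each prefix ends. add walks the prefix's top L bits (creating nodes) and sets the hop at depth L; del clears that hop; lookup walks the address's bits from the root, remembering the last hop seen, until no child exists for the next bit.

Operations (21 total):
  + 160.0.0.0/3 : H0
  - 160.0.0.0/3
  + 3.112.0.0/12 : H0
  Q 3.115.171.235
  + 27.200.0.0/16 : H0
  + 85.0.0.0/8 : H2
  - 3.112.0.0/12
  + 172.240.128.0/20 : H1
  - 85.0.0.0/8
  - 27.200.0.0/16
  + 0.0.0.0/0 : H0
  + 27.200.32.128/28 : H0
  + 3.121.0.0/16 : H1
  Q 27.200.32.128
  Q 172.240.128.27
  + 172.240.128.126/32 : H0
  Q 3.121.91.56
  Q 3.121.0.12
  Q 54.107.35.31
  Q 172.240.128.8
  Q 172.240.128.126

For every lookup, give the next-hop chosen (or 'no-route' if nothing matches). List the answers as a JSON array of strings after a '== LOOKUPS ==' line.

Process each operation:
  + 160.0.0.0/3 (H0) depth=3
  del 160.0.0.0/3 (clear depth 3)
  + 3.112.0.0/12 (H0) depth=12
  ? 3.115.171.235  path d0:-→d1:-→d2:-→d3:-→d4:-→d5:-→d6:-→d7:-→d8:-→d9:-→d10:-→d11:-→d12:H0  best=H0
  + 27.200.0.0/16 (H0) depth=16
  + 85.0.0.0/8 (H2) depth=8
  del 3.112.0.0/12 (clear depth 12)
  + 172.240.128.0/20 (H1) depth=20
  del 85.0.0.0/8 (clear depth 8)
  del 27.200.0.0/16 (clear depth 16)
  + 0.0.0.0/0 (H0) depth=0
  + 27.200.32.128/28 (H0) depth=28
  + 3.121.0.0/16 (H1) depth=16
  ? 27.200.32.128  path d0:H0→d1:-→d2:-→d3:-→d4:-→d5:-→d6:-→d7:-→d8:-→d9:-→d10:-→d11:-→d12:-→d13:-→d14:-→d15:-→d16:-→d17:-→d18:-→d19:-→d20:-→d21:-→d22:-→d23:-→d24:-→d25:-→d26:-→d27:-→d28:H0  best=H0
  ? 172.240.128.27  path d0:H0→d1:-→d2:-→d3:-→d4:-→d5:-→d6:-→d7:-→d8:-→d9:-→d10:-→d11:-→d12:-→d13:-→d14:-→d15:-→d16:-→d17:-→d18:-→d19:-→d20:H1  best=H1
  + 172.240.128.126/32 (H0) depth=32
  ? 3.121.91.56  path d0:H0→d1:-→d2:-→d3:-→d4:-→d5:-→d6:-→d7:-→d8:-→d9:-→d10:-→d11:-→d12:-→d13:-→d14:-→d15:-→d16:H1  best=H1
  ? 3.121.0.12  path d0:H0→d1:-→d2:-→d3:-→d4:-→d5:-→d6:-→d7:-→d8:-→d9:-→d10:-→d11:-→d12:-→d13:-→d14:-→d15:-→d16:H1  best=H1
  ? 54.107.35.31  path d0:H0→d1:-→d2:-  best=H0
  ? 172.240.128.8  path d0:H0→d1:-→d2:-→d3:-→d4:-→d5:-→d6:-→d7:-→d8:-→d9:-→d10:-→d11:-→d12:-→d13:-→d14:-→d15:-→d16:-→d17:-→d18:-→d19:-→d20:H1→d21:-→d22:-→d23:-→d24:-→d25:-  best=H1
  ? 172.240.128.126  path d0:H0→d1:-→d2:-→d3:-→d4:-→d5:-→d6:-→d7:-→d8:-→d9:-→d10:-→d11:-→d12:-→d13:-→d14:-→d15:-→d16:-→d17:-→d18:-→d19:-→d20:H1→d21:-→d22:-→d23:-→d24:-→d25:-→d26:-→d27:-→d28:-→d29:-→d30:-→d31:-→d32:H0  best=H0

== LOOKUPS ==
["H0","H0","H1","H1","H1","H0","H1","H0"]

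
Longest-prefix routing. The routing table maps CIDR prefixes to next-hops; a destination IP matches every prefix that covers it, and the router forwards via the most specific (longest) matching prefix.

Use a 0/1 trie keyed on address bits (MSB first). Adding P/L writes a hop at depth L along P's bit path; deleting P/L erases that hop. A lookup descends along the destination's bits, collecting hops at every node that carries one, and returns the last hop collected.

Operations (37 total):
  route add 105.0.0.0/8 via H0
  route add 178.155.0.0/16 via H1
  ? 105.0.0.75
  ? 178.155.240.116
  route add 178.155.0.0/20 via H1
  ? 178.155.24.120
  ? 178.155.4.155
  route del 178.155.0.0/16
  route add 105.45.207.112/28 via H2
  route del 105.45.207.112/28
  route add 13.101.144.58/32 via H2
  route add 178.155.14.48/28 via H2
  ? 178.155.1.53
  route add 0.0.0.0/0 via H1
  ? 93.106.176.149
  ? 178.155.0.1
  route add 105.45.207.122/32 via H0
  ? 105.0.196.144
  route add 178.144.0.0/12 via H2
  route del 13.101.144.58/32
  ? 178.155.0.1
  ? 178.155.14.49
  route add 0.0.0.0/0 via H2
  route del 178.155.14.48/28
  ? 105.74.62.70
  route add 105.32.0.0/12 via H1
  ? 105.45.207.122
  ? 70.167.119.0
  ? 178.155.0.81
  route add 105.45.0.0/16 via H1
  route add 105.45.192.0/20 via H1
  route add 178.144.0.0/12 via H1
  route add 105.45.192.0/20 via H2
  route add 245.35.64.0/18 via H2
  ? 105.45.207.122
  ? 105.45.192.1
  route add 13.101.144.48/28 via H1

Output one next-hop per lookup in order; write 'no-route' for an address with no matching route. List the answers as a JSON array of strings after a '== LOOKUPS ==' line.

Process each operation:
  + 105.0.0.0/8 (H0) depth=8
  + 178.155.0.0/16 (H1) depth=16
  Q 105.0.0.75: descend 01101001 ; hops seen [H0] ; pick H0
  Q 178.155.240.116: descend 1011001010011011 ; hops seen [H1] ; pick H1
  + 178.155.0.0/20 (H1) depth=20
  Q 178.155.24.120: descend 1011001010011011000 ; hops seen [H1] ; pick H1
  Q 178.155.4.155: descend 10110010100110110000 ; hops seen [H1,H1] ; pick H1
  - 178.155.0.0/16 clear@16
  + 105.45.207.112/28 (H2) depth=28
  - 105.45.207.112/28 clear@28
  + 13.101.144.58/32 (H2) depth=32
  + 178.155.14.48/28 (H2) depth=28
  Q 178.155.1.53: descend 10110010100110110000 ; hops seen [H1] ; pick H1
  + 0.0.0.0/0 (H1) depth=0
  Q 93.106.176.149: descend 01 ; hops seen [H1] ; pick H1
  Q 178.155.0.1: descend 10110010100110110000 ; hops seen [H1,H1] ; pick H1
  + 105.45.207.122/32 (H0) depth=32
  Q 105.0.196.144: descend 0110100100 ; hops seen [H1,H0] ; pick H0
  + 178.144.0.0/12 (H2) depth=12
  - 13.101.144.58/32 clear@32
  Q 178.155.0.1: descend 10110010100110110000 ; hops seen [H1,H2,H1] ; pick H1
  Q 178.155.14.49: descend 1011001010011011000011100011 ; hops seen [H1,H2,H1,H2] ; pick H2
  + 0.0.0.0/0 (H2) depth=0
  - 178.155.14.48/28 clear@28
  Q 105.74.62.70: descend 011010010 ; hops seen [H2,H0] ; pick H0
  + 105.32.0.0/12 (H1) depth=12
  Q 105.45.207.122: descend 01101001001011011100111101111010 ; hops seen [H2,H0,H1,H0] ; pick H0
  Q 70.167.119.0: descend 01 ; hops seen [H2] ; pick H2
  Q 178.155.0.81: descend 10110010100110110000 ; hops seen [H2,H2,H1] ; pick H1
  + 105.45.0.0/16 (H1) depth=16
  + 105.45.192.0/20 (H1) depth=20
  + 178.144.0.0/12 (H1) depth=12
  + 105.45.192.0/20 (H2) depth=20
  + 245.35.64.0/18 (H2) depth=18
  Q 105.45.207.122: descend 01101001001011011100111101111010 ; hops seen [H2,H0,H1,H1,H2,H0] ; pick H0
  Q 105.45.192.1: descend 01101001001011011100 ; hops seen [H2,H0,H1,H1,H2] ; pick H2
  + 13.101.144.48/28 (H1) depth=28

== LOOKUPS ==
["H0","H1","H1","H1","H1","H1","H1","H0","H1","H2","H0","H0","H2","H1","H0","H2"]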